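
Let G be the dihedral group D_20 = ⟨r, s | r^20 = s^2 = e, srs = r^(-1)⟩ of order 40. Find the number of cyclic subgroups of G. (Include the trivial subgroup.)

26

Group the elements of G by the cyclic subgroup they generate; each cyclic subgroup of order d accounts for φ(d) elements.
Cyclic subgroups by order — order 1: 1; order 2: 21; order 4: 1; order 5: 1; order 10: 1; order 20: 1.
Total: 26.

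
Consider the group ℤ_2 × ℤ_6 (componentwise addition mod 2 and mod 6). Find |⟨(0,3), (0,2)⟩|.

6

|⟨(0,3)⟩| = 2 and |⟨(0,2)⟩| = 3, so |H| is a multiple of lcm(2, 3) = 6 and divides |G| = 12.
Closing under the operation: H = {(0,0), (0,1), (0,2), (0,3), (0,4), (0,5)}, so |H| = 6.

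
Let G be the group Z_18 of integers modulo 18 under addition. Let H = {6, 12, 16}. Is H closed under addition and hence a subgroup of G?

No

The identity 0 ∉ H, so H is not a subgroup.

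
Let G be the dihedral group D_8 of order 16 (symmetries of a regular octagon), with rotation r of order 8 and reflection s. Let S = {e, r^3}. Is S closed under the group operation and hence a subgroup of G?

r^3 ∈ S but its inverse r^5 ∉ S, so S is not a subgroup.

No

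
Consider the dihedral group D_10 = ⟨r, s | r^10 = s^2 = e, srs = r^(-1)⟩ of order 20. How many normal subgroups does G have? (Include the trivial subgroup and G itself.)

7

G has 22 subgroups. Checking conjugation-invariance by order — order 1: 1/1 normal; order 2: 1/11 normal; order 4: 0/5 normal; order 5: 1/1 normal; order 10: 3/3 normal; order 20: 1/1 normal.
Total normal subgroups: 7.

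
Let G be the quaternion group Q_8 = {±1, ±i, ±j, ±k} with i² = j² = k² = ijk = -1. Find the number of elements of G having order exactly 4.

6

The elements of order 4 are: i, -i, j, -j, k, -k.
That's 6.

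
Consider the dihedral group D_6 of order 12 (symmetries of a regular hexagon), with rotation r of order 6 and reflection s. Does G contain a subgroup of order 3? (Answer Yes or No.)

Yes

3 | 12. A subgroup of order 3 is {e, r^2, r^4}.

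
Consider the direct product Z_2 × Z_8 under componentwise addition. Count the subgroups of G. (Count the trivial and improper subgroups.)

11

|G| = 16, so by Lagrange every subgroup order divides 16. Divisors: 1, 2, 4, 8, 16.
Subgroups by order — order 1: 1; order 2: 3; order 4: 3; order 8: 3; order 16: 1.
Total: 1 + 3 + 3 + 3 + 1 = 11.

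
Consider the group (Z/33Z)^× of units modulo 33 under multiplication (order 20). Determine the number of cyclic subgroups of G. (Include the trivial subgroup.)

Each element a generates a cyclic subgroup ⟨a⟩; distinct elements may generate the same one (a cyclic group of order d has φ(d) generators).
Cyclic subgroups by order — order 1: 1; order 2: 3; order 5: 1; order 10: 3.
Total: 8.

8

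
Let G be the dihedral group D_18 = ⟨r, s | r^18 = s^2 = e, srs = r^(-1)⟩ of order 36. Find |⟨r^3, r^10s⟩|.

|⟨r^3⟩| = 6 and |⟨r^10s⟩| = 2, so |H| is a multiple of lcm(6, 2) = 6 and divides |G| = 36.
Closing under the operation: H = {e, r^3, r^6, r^9, r^12, r^15, rs, r^4s, r^7s, r^10s, r^13s, r^16s}, so |H| = 12.

12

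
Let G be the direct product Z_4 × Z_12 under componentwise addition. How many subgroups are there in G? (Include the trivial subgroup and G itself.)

30

|G| = 48, so by Lagrange every subgroup order divides 48. Divisors: 1, 2, 3, 4, 6, 8, 12, 16, 24, 48.
Subgroups by order — order 1: 1; order 2: 3; order 3: 1; order 4: 7; order 6: 3; order 8: 3; order 12: 7; order 16: 1; order 24: 3; order 48: 1.
Total: 1 + 3 + 1 + 7 + 3 + 3 + 7 + 1 + 3 + 1 = 30.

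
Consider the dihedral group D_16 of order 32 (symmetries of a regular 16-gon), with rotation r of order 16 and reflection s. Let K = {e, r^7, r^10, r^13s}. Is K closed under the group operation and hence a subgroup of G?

r^7 ∈ K but its inverse r^9 ∉ K, so K is not a subgroup.

No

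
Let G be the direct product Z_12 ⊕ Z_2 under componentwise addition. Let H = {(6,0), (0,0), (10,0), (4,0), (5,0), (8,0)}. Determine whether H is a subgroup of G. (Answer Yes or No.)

No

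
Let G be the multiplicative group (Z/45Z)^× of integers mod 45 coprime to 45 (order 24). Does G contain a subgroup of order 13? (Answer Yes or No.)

No

13 does not divide |G| = 24, so by Lagrange no subgroup of order 13 exists.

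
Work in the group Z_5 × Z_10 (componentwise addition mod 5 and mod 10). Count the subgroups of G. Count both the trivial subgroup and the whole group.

|G| = 50, so by Lagrange every subgroup order divides 50. Divisors: 1, 2, 5, 10, 25, 50.
Subgroups by order — order 1: 1; order 2: 1; order 5: 6; order 10: 6; order 25: 1; order 50: 1.
Total: 1 + 1 + 6 + 6 + 1 + 1 = 16.

16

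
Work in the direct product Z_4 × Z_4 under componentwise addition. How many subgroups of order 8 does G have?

3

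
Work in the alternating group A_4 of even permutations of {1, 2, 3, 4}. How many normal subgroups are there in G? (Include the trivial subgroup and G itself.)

3

G has 10 subgroups. Checking conjugation-invariance by order — order 1: 1/1 normal; order 2: 0/3 normal; order 3: 0/4 normal; order 4: 1/1 normal; order 12: 1/1 normal.
Total normal subgroups: 3.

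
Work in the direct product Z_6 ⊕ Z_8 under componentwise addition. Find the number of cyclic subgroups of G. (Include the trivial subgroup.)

16

Each element a generates a cyclic subgroup ⟨a⟩; distinct elements may generate the same one (a cyclic group of order d has φ(d) generators).
Cyclic subgroups by order — order 1: 1; order 2: 3; order 3: 1; order 4: 2; order 6: 3; order 8: 2; order 12: 2; order 24: 2.
Total: 16.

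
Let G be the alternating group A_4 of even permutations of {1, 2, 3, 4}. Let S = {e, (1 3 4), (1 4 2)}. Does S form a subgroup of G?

No

(1 3 4) ∈ S but its inverse (1 4 3) ∉ S, so S is not a subgroup.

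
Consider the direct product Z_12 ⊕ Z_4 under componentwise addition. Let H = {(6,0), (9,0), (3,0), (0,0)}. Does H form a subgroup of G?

|H| = 4 divides |G| = 48, consistent with Lagrange.
H contains the identity, every element's inverse is in H, and H is closed under +: it is a subgroup.
In fact H = ⟨(9,0)⟩.

Yes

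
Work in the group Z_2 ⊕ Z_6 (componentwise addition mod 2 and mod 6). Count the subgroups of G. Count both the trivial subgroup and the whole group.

10

|G| = 12, so by Lagrange every subgroup order divides 12. Divisors: 1, 2, 3, 4, 6, 12.
Subgroups by order — order 1: 1; order 2: 3; order 3: 1; order 4: 1; order 6: 3; order 12: 1.
Total: 1 + 3 + 1 + 1 + 3 + 1 = 10.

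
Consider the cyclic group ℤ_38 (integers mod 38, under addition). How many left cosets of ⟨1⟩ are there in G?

|⟨1⟩| = 38 and |G| = 38.
By Lagrange, [G : H] = |G|/|H| = 38/38 = 1.

1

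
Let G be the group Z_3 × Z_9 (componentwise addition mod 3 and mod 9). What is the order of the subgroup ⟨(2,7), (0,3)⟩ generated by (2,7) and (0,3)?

9

|⟨(2,7)⟩| = 9 and |⟨(0,3)⟩| = 3, so |H| is a multiple of lcm(9, 3) = 9 and divides |G| = 27.
Closing under the operation: H = {(0,0), (0,3), (0,6), (1,2), (1,5), (1,8), (2,1), (2,4), (2,7)}, so |H| = 9.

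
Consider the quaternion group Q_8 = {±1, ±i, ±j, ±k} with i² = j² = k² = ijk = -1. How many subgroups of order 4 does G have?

3

|G| = 8 and 4 | 8, so subgroups of order 4 are possible by Lagrange.
The subgroups of order 4 are: {1, -1, i, -i}; {1, -1, j, -j}; {1, -1, k, -k}.
So G has 3 subgroups of order 4.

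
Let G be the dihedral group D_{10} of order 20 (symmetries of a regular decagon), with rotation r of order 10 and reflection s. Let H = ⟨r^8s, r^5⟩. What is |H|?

|⟨r^8s⟩| = 2 and |⟨r^5⟩| = 2, so |H| is a multiple of lcm(2, 2) = 2 and divides |G| = 20.
Closing under the operation: H = {e, r^5, r^3s, r^8s}, so |H| = 4.

4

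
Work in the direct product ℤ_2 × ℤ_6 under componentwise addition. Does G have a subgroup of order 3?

3 | 12. A subgroup of order 3 is {(0,0), (0,2), (0,4)}.

Yes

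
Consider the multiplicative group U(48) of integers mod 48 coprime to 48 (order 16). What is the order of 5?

4

Compute successive powers of 5 mod 48: 5, 25, 29, 1; 5^4 ≡ 1 (mod 48).
So |⟨5⟩| = 4.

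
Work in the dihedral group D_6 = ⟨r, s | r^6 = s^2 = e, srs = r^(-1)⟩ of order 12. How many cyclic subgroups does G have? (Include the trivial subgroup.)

10

Group the elements of G by the cyclic subgroup they generate; each cyclic subgroup of order d accounts for φ(d) elements.
Cyclic subgroups by order — order 1: 1; order 2: 7; order 3: 1; order 6: 1.
Total: 10.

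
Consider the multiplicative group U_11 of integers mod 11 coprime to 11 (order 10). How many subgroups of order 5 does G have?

1

|G| = 10 and 5 | 10, so subgroups of order 5 are possible by Lagrange.
The subgroups of order 5 are: {1, 3, 4, 5, 9}.
So G has 1 subgroup of order 5.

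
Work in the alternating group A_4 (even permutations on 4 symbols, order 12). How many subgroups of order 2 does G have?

|G| = 12 and 2 | 12, so subgroups of order 2 are possible by Lagrange.
The subgroups of order 2 are: {e, (1 2)(3 4)}; {e, (1 3)(2 4)}; {e, (1 4)(2 3)}.
So G has 3 subgroups of order 2.

3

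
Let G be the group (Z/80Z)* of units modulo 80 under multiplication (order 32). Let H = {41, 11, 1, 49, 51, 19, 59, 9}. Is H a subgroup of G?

|H| = 8 divides |G| = 32, consistent with Lagrange.
H contains the identity, every element's inverse is in H, and H is closed under ·: it is a subgroup.

Yes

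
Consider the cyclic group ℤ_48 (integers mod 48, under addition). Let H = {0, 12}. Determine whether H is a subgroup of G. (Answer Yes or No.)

No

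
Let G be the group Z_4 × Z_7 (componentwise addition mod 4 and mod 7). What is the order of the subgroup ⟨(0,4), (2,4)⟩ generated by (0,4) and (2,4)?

|⟨(0,4)⟩| = 7 and |⟨(2,4)⟩| = 14, so |H| is a multiple of lcm(7, 14) = 14 and divides |G| = 28.
Closing under the operation: H = {(0,0), (0,1), (0,2), (0,3), (0,4), (0,5), (0,6), (2,0), (2,1), (2,2), (2,3), (2,4), (2,5), (2,6)}, so |H| = 14.

14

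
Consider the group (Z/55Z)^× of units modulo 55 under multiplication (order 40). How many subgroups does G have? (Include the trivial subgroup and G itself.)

16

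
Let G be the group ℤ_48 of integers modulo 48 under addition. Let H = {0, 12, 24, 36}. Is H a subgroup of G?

|H| = 4 divides |G| = 48, consistent with Lagrange.
H contains the identity, every element's inverse is in H, and H is closed under +: it is a subgroup.
In fact H = ⟨12⟩.

Yes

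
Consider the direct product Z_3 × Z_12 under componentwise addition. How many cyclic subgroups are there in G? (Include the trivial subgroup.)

A cyclic subgroup of order d is generated by each of its φ(d) elements of order d, so the cyclic subgroups of order d number (#elements of order d)/φ(d).
Cyclic subgroups by order — order 1: 1; order 2: 1; order 3: 4; order 4: 1; order 6: 4; order 12: 4.
Total: 15.

15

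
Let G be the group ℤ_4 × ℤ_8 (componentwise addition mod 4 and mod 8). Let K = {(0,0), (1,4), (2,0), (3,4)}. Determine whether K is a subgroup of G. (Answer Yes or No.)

|K| = 4 divides |G| = 32, consistent with Lagrange.
K contains the identity, every element's inverse is in K, and K is closed under +: it is a subgroup.
In fact K = ⟨(3,4)⟩.

Yes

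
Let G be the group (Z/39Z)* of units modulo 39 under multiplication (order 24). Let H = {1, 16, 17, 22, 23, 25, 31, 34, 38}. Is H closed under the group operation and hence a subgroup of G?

No

|H| = 9 does not divide |G| = 24, so by Lagrange H is not a subgroup.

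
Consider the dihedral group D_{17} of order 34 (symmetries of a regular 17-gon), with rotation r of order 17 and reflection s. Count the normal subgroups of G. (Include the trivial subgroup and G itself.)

3

G has 20 subgroups. Checking conjugation-invariance by order — order 1: 1/1 normal; order 2: 0/17 normal; order 17: 1/1 normal; order 34: 1/1 normal.
Total normal subgroups: 3.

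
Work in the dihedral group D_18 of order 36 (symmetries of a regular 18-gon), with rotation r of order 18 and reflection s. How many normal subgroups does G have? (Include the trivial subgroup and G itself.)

9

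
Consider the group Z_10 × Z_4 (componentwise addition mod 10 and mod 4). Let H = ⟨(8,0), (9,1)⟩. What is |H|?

20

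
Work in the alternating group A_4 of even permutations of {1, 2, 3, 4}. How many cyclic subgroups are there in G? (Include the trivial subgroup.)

Group the elements of G by the cyclic subgroup they generate; each cyclic subgroup of order d accounts for φ(d) elements.
Cyclic subgroups by order — order 1: 1; order 2: 3; order 3: 4.
Total: 8.

8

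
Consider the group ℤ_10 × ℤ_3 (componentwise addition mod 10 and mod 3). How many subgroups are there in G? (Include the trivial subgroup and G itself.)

|G| = 30, so by Lagrange every subgroup order divides 30. Divisors: 1, 2, 3, 5, 6, 10, 15, 30.
Subgroups by order — order 1: 1; order 2: 1; order 3: 1; order 5: 1; order 6: 1; order 10: 1; order 15: 1; order 30: 1.
Total: 1 + 1 + 1 + 1 + 1 + 1 + 1 + 1 = 8.

8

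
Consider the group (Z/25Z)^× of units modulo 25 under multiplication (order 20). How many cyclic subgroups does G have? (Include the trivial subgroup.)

6

Group the elements of G by the cyclic subgroup they generate; each cyclic subgroup of order d accounts for φ(d) elements.
Cyclic subgroups by order — order 1: 1; order 2: 1; order 4: 1; order 5: 1; order 10: 1; order 20: 1.
Total: 6.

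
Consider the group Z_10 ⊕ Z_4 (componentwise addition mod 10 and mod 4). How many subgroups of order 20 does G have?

|G| = 40 and 20 | 40, so subgroups of order 20 are possible by Lagrange.
The subgroups of order 20 are: {(0,0), (0,1), (0,2), (0,3), (2,0), (2,1), (2,2), (2,3), (4,0), (4,1), (4,2), (4,3), (6,0), (6,1), (6,2), (6,3), (8,0), (8,1), (8,2), (8,3)}; {(0,0), (0,2), (1,0), (1,2), (2,0), (2,2), (3,0), (3,2), (4,0), (4,2), (5,0), (5,2), (6,0), (6,2), (7,0), (7,2), (8,0), (8,2), (9,0), (9,2)}; {(0,0), (0,2), (1,1), (1,3), (2,0), (2,2), (3,1), (3,3), (4,0), (4,2), (5,1), (5,3), (6,0), (6,2), (7,1), (7,3), (8,0), (8,2), (9,1), (9,3)}.
So G has 3 subgroups of order 20.

3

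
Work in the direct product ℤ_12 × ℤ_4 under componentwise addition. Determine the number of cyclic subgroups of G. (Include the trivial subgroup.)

20

Group the elements of G by the cyclic subgroup they generate; each cyclic subgroup of order d accounts for φ(d) elements.
Cyclic subgroups by order — order 1: 1; order 2: 3; order 3: 1; order 4: 6; order 6: 3; order 12: 6.
Total: 20.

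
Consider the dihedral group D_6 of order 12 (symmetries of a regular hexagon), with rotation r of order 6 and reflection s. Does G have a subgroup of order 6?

Yes

6 | 12. A subgroup of order 6 is {e, r, r^2, r^3, r^4, r^5}.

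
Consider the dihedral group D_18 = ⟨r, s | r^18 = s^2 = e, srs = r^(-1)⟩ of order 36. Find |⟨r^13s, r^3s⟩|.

18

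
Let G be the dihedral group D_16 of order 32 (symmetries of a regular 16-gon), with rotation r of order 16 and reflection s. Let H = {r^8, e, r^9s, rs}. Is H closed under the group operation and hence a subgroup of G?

|H| = 4 divides |G| = 32, consistent with Lagrange.
H contains the identity, every element's inverse is in H, and H is closed under ·: it is a subgroup.

Yes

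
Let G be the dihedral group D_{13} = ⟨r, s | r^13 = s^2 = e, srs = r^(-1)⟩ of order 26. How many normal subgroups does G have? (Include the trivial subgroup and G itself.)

G has 16 subgroups. Checking conjugation-invariance by order — order 1: 1/1 normal; order 2: 0/13 normal; order 13: 1/1 normal; order 26: 1/1 normal.
Total normal subgroups: 3.

3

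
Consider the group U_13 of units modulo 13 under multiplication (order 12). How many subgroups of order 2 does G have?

1

|G| = 12 and 2 | 12, so subgroups of order 2 are possible by Lagrange.
The subgroups of order 2 are: {1, 12}.
So G has 1 subgroup of order 2.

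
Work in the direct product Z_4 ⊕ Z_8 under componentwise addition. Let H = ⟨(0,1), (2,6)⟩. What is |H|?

|⟨(0,1)⟩| = 8 and |⟨(2,6)⟩| = 4, so |H| is a multiple of lcm(8, 4) = 8 and divides |G| = 32.
Closing under the operation: H = {(0,0), (0,1), (0,2), (0,3), (0,4), (0,5), (0,6), (0,7), (2,0), (2,1), (2,2), (2,3), (2,4), (2,5), (2,6), (2,7)}, so |H| = 16.

16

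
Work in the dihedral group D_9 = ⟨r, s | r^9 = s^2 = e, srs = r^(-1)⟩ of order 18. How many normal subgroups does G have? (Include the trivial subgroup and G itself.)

G has 16 subgroups. Checking conjugation-invariance by order — order 1: 1/1 normal; order 2: 0/9 normal; order 3: 1/1 normal; order 6: 0/3 normal; order 9: 1/1 normal; order 18: 1/1 normal.
Total normal subgroups: 4.

4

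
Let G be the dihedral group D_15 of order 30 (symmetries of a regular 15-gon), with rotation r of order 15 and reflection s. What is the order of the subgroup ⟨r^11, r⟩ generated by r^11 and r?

15

|⟨r^11⟩| = 15 and |⟨r⟩| = 15, so |H| is a multiple of lcm(15, 15) = 15 and divides |G| = 30.
Closing under the operation: H = {e, r, r^2, r^3, r^4, r^5, r^6, r^7, r^8, r^9, r^10, r^11, r^12, r^13, r^14}, so |H| = 15.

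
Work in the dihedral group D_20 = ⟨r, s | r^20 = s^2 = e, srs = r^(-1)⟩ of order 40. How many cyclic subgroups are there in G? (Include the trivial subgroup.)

26

Group the elements of G by the cyclic subgroup they generate; each cyclic subgroup of order d accounts for φ(d) elements.
Cyclic subgroups by order — order 1: 1; order 2: 21; order 4: 1; order 5: 1; order 10: 1; order 20: 1.
Total: 26.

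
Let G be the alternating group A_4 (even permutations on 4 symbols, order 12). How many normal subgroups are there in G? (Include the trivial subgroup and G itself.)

G has 10 subgroups. Checking conjugation-invariance by order — order 1: 1/1 normal; order 2: 0/3 normal; order 3: 0/4 normal; order 4: 1/1 normal; order 12: 1/1 normal.
Total normal subgroups: 3.

3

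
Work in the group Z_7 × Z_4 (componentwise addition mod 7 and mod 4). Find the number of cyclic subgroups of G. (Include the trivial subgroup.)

6

Each element a generates a cyclic subgroup ⟨a⟩; distinct elements may generate the same one (a cyclic group of order d has φ(d) generators).
Cyclic subgroups by order — order 1: 1; order 2: 1; order 4: 1; order 7: 1; order 14: 1; order 28: 1.
Total: 6.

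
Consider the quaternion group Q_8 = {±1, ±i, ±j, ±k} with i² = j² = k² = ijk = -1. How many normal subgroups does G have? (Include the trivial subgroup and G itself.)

G has 6 subgroups. Checking conjugation-invariance by order — order 1: 1/1 normal; order 2: 1/1 normal; order 4: 3/3 normal; order 8: 1/1 normal.
Total normal subgroups: 6.

6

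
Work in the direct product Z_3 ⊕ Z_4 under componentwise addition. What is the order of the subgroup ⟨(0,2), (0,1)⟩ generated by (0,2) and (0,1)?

|⟨(0,2)⟩| = 2 and |⟨(0,1)⟩| = 4, so |H| is a multiple of lcm(2, 4) = 4 and divides |G| = 12.
Closing under the operation: H = {(0,0), (0,1), (0,2), (0,3)}, so |H| = 4.

4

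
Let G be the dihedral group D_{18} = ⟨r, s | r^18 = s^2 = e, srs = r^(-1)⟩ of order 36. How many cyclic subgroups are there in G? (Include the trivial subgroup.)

24

Each element a generates a cyclic subgroup ⟨a⟩; distinct elements may generate the same one (a cyclic group of order d has φ(d) generators).
Cyclic subgroups by order — order 1: 1; order 2: 19; order 3: 1; order 6: 1; order 9: 1; order 18: 1.
Total: 24.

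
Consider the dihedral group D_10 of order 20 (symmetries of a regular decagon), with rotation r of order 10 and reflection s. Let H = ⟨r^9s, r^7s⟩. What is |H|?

|⟨r^9s⟩| = 2 and |⟨r^7s⟩| = 2, so |H| is a multiple of lcm(2, 2) = 2 and divides |G| = 20.
Closing under the operation: H = {e, r^2, r^4, r^6, r^8, rs, r^3s, r^5s, r^7s, r^9s}, so |H| = 10.

10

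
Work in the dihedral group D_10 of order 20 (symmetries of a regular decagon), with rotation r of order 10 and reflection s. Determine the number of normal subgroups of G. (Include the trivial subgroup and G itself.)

7

G has 22 subgroups. Checking conjugation-invariance by order — order 1: 1/1 normal; order 2: 1/11 normal; order 4: 0/5 normal; order 5: 1/1 normal; order 10: 3/3 normal; order 20: 1/1 normal.
Total normal subgroups: 7.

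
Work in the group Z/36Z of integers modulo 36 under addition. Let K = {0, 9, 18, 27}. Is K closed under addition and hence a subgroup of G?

Yes

|K| = 4 divides |G| = 36, consistent with Lagrange.
K contains the identity, every element's inverse is in K, and K is closed under +: it is a subgroup.
In fact K = ⟨9⟩.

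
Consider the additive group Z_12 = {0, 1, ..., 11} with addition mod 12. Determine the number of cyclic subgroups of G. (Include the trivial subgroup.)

Group the elements of G by the cyclic subgroup they generate; each cyclic subgroup of order d accounts for φ(d) elements.
Cyclic subgroups by order — order 1: 1; order 2: 1; order 3: 1; order 4: 1; order 6: 1; order 12: 1.
Total: 6.

6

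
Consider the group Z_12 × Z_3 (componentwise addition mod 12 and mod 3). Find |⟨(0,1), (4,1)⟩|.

9

|⟨(0,1)⟩| = 3 and |⟨(4,1)⟩| = 3, so |H| is a multiple of lcm(3, 3) = 3 and divides |G| = 36.
Closing under the operation: H = {(0,0), (0,1), (0,2), (4,0), (4,1), (4,2), (8,0), (8,1), (8,2)}, so |H| = 9.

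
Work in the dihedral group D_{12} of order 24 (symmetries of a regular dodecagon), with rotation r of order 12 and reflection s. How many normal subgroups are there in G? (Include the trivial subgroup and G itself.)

9

G has 34 subgroups. Checking conjugation-invariance by order — order 1: 1/1 normal; order 2: 1/13 normal; order 3: 1/1 normal; order 4: 1/7 normal; order 6: 1/5 normal; order 8: 0/3 normal; order 12: 3/3 normal; order 24: 1/1 normal.
Total normal subgroups: 9.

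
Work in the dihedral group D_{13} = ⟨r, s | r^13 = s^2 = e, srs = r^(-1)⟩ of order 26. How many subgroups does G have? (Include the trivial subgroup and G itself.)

16

|G| = 26, so by Lagrange every subgroup order divides 26. Divisors: 1, 2, 13, 26.
Subgroups by order — order 1: 1; order 2: 13; order 13: 1; order 26: 1.
Total: 1 + 13 + 1 + 1 = 16.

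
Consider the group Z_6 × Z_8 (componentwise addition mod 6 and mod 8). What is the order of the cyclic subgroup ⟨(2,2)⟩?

12

The order of (2,2) in Z_6 × Z_8 is lcm(ord(2) in Z_6, ord(2) in Z_8).
ord(2) = 3 and ord(2) = 4, so |⟨(2,2)⟩| = lcm(3, 4) = 12.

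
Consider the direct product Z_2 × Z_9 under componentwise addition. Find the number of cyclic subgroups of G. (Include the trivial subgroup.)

Each element a generates a cyclic subgroup ⟨a⟩; distinct elements may generate the same one (a cyclic group of order d has φ(d) generators).
Cyclic subgroups by order — order 1: 1; order 2: 1; order 3: 1; order 6: 1; order 9: 1; order 18: 1.
Total: 6.

6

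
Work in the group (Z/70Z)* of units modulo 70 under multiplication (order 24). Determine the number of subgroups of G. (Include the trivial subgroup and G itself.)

16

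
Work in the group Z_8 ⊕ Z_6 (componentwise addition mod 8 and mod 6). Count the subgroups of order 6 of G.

|G| = 48 and 6 | 48, so subgroups of order 6 are possible by Lagrange.
The subgroups of order 6 are: {(0,0), (0,1), (0,2), (0,3), (0,4), (0,5)}; {(0,0), (0,2), (0,4), (4,0), (4,2), (4,4)}; {(0,0), (0,2), (0,4), (4,1), (4,3), (4,5)}.
So G has 3 subgroups of order 6.

3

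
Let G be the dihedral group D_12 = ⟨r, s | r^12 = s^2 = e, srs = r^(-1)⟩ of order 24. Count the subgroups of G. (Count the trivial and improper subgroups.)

34

|G| = 24, so by Lagrange every subgroup order divides 24. Divisors: 1, 2, 3, 4, 6, 8, 12, 24.
Subgroups by order — order 1: 1; order 2: 13; order 3: 1; order 4: 7; order 6: 5; order 8: 3; order 12: 3; order 24: 1.
Total: 1 + 13 + 1 + 7 + 5 + 3 + 3 + 1 = 34.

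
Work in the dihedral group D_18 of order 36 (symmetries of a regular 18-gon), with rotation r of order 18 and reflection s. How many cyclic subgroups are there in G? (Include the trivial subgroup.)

24

A cyclic subgroup of order d is generated by each of its φ(d) elements of order d, so the cyclic subgroups of order d number (#elements of order d)/φ(d).
Cyclic subgroups by order — order 1: 1; order 2: 19; order 3: 1; order 6: 1; order 9: 1; order 18: 1.
Total: 24.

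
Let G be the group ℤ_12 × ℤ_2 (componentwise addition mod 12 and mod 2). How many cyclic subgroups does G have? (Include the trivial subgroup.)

A cyclic subgroup of order d is generated by each of its φ(d) elements of order d, so the cyclic subgroups of order d number (#elements of order d)/φ(d).
Cyclic subgroups by order — order 1: 1; order 2: 3; order 3: 1; order 4: 2; order 6: 3; order 12: 2.
Total: 12.

12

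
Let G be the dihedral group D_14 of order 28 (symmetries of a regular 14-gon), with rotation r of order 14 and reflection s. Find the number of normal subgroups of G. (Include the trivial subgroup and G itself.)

G has 28 subgroups. Checking conjugation-invariance by order — order 1: 1/1 normal; order 2: 1/15 normal; order 4: 0/7 normal; order 7: 1/1 normal; order 14: 3/3 normal; order 28: 1/1 normal.
Total normal subgroups: 7.

7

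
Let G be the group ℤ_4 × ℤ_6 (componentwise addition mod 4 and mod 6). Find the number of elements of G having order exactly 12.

8

An element (a,b) has order lcm(ord(a), ord(b)); count pairs with lcm equal to 12.
Enumerating gives 8 such elements.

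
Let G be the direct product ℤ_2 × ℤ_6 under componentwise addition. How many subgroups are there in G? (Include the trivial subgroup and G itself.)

10

|G| = 12, so by Lagrange every subgroup order divides 12. Divisors: 1, 2, 3, 4, 6, 12.
Subgroups by order — order 1: 1; order 2: 3; order 3: 1; order 4: 1; order 6: 3; order 12: 1.
Total: 1 + 3 + 1 + 1 + 3 + 1 = 10.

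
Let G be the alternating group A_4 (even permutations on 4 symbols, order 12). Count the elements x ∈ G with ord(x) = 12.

No element of G has order 12 (even though 12 | 12).

0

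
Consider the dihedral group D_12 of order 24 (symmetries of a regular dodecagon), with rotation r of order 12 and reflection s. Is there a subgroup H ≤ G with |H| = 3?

Yes

3 | 24. A subgroup of order 3 is {e, r^4, r^8}.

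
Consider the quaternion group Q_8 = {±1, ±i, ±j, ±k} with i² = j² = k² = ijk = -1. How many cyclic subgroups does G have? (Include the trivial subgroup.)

5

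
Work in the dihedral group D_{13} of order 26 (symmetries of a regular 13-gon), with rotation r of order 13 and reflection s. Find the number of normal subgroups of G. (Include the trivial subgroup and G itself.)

3

G has 16 subgroups. Checking conjugation-invariance by order — order 1: 1/1 normal; order 2: 0/13 normal; order 13: 1/1 normal; order 26: 1/1 normal.
Total normal subgroups: 3.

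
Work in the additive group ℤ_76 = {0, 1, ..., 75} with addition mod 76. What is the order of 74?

38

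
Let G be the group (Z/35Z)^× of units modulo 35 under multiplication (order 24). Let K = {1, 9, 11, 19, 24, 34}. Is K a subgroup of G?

No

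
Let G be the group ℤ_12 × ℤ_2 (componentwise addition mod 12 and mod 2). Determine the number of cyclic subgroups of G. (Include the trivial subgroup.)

12

Group the elements of G by the cyclic subgroup they generate; each cyclic subgroup of order d accounts for φ(d) elements.
Cyclic subgroups by order — order 1: 1; order 2: 3; order 3: 1; order 4: 2; order 6: 3; order 12: 2.
Total: 12.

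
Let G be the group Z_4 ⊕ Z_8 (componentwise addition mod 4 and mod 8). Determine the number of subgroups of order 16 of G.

|G| = 32 and 16 | 32, so subgroups of order 16 are possible by Lagrange.
The subgroups of order 16 are: {(0,0), (0,1), (0,2), (0,3), (0,4), (0,5), (0,6), (0,7), (2,0), (2,1), (2,2), (2,3), (2,4), (2,5), (2,6), (2,7)}; {(0,0), (0,2), (0,4), (0,6), (1,0), (1,2), (1,4), (1,6), (2,0), (2,2), (2,4), (2,6), (3,0), (3,2), (3,4), (3,6)}; {(0,0), (0,2), (0,4), (0,6), (1,1), (1,3), (1,5), (1,7), (2,0), (2,2), (2,4), (2,6), (3,1), (3,3), (3,5), (3,7)}.
So G has 3 subgroups of order 16.

3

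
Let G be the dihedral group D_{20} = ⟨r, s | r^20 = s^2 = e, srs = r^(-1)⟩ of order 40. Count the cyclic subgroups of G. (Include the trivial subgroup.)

26

Group the elements of G by the cyclic subgroup they generate; each cyclic subgroup of order d accounts for φ(d) elements.
Cyclic subgroups by order — order 1: 1; order 2: 21; order 4: 1; order 5: 1; order 10: 1; order 20: 1.
Total: 26.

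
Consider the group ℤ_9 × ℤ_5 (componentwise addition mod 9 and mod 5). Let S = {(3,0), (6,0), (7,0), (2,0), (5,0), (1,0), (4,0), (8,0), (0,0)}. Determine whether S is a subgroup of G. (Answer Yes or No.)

Yes

|S| = 9 divides |G| = 45, consistent with Lagrange.
S contains the identity, every element's inverse is in S, and S is closed under +: it is a subgroup.
In fact S = ⟨(4,0)⟩.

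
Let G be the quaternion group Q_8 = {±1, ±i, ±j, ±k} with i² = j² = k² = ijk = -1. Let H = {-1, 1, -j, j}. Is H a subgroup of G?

|H| = 4 divides |G| = 8, consistent with Lagrange.
H contains the identity, every element's inverse is in H, and H is closed under ·: it is a subgroup.
In fact H = ⟨j⟩.

Yes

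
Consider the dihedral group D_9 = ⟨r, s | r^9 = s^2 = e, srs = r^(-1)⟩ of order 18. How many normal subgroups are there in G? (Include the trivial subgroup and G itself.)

4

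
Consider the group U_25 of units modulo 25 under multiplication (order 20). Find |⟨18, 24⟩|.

|⟨18⟩| = 4 and |⟨24⟩| = 2, so |H| is a multiple of lcm(4, 2) = 4 and divides |G| = 20.
Closing under the operation: H = {1, 7, 18, 24}, so |H| = 4.

4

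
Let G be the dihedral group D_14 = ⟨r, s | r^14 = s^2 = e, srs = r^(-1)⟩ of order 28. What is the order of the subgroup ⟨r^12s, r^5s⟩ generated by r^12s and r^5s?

|⟨r^12s⟩| = 2 and |⟨r^5s⟩| = 2, so |H| is a multiple of lcm(2, 2) = 2 and divides |G| = 28.
Closing under the operation: H = {e, r^7, r^5s, r^12s}, so |H| = 4.

4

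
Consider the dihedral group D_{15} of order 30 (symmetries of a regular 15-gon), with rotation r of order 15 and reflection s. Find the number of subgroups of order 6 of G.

|G| = 30 and 6 | 30, so subgroups of order 6 are possible by Lagrange.
The subgroups of order 6 are: {e, r^5, r^10, s, r^5s, r^10s}; {e, r^5, r^10, rs, r^6s, r^11s}; {e, r^5, r^10, r^2s, r^7s, r^12s}; {e, r^5, r^10, r^3s, r^8s, r^13s}; … (5 in all).
So G has 5 subgroups of order 6.

5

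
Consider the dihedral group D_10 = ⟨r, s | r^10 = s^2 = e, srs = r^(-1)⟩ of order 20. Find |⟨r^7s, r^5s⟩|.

10

|⟨r^7s⟩| = 2 and |⟨r^5s⟩| = 2, so |H| is a multiple of lcm(2, 2) = 2 and divides |G| = 20.
Closing under the operation: H = {e, r^2, r^4, r^6, r^8, rs, r^3s, r^5s, r^7s, r^9s}, so |H| = 10.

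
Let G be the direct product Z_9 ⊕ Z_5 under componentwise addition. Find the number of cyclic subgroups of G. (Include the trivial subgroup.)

6

Group the elements of G by the cyclic subgroup they generate; each cyclic subgroup of order d accounts for φ(d) elements.
Cyclic subgroups by order — order 1: 1; order 3: 1; order 5: 1; order 9: 1; order 15: 1; order 45: 1.
Total: 6.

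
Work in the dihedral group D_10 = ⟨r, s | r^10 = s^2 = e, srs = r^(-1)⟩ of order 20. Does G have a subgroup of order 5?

Yes

5 | 20. A subgroup of order 5 is {e, r^2, r^4, r^6, r^8}.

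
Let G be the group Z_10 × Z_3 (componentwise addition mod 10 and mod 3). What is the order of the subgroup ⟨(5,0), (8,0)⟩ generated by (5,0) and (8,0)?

|⟨(5,0)⟩| = 2 and |⟨(8,0)⟩| = 5, so |H| is a multiple of lcm(2, 5) = 10 and divides |G| = 30.
Closing under the operation: H = {(0,0), (1,0), (2,0), (3,0), (4,0), (5,0), (6,0), (7,0), (8,0), (9,0)}, so |H| = 10.

10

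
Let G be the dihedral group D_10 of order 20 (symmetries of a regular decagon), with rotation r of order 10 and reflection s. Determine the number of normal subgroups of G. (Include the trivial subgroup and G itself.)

7

G has 22 subgroups. Checking conjugation-invariance by order — order 1: 1/1 normal; order 2: 1/11 normal; order 4: 0/5 normal; order 5: 1/1 normal; order 10: 3/3 normal; order 20: 1/1 normal.
Total normal subgroups: 7.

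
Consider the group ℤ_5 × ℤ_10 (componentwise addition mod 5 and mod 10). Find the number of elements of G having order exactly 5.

An element (a,b) has order lcm(ord(a), ord(b)); count pairs with lcm equal to 5.
Enumerating gives 24 such elements.

24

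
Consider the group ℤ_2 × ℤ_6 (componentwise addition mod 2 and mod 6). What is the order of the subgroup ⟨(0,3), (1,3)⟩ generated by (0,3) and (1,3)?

4

|⟨(0,3)⟩| = 2 and |⟨(1,3)⟩| = 2, so |H| is a multiple of lcm(2, 2) = 2 and divides |G| = 12.
Closing under the operation: H = {(0,0), (0,3), (1,0), (1,3)}, so |H| = 4.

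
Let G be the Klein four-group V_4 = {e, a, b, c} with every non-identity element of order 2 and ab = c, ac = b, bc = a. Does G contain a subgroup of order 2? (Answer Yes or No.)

Yes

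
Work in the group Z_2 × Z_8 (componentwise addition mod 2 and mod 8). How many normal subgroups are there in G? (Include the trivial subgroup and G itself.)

G is abelian, so every subgroup is normal.
G has 11 subgroups in total, hence 11 normal subgroups.

11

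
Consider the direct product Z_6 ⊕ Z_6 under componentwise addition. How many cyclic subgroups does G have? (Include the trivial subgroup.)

20

Group the elements of G by the cyclic subgroup they generate; each cyclic subgroup of order d accounts for φ(d) elements.
Cyclic subgroups by order — order 1: 1; order 2: 3; order 3: 4; order 6: 12.
Total: 20.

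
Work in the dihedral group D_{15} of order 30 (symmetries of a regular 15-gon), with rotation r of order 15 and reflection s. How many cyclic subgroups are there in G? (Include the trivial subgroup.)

19

A cyclic subgroup of order d is generated by each of its φ(d) elements of order d, so the cyclic subgroups of order d number (#elements of order d)/φ(d).
Cyclic subgroups by order — order 1: 1; order 2: 15; order 3: 1; order 5: 1; order 15: 1.
Total: 19.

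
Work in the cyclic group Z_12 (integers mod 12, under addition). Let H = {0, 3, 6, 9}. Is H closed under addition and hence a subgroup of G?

Yes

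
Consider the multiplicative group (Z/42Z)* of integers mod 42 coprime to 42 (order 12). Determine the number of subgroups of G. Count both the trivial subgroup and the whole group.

|G| = 12, so by Lagrange every subgroup order divides 12. Divisors: 1, 2, 3, 4, 6, 12.
Subgroups by order — order 1: 1; order 2: 3; order 3: 1; order 4: 1; order 6: 3; order 12: 1.
Total: 1 + 3 + 1 + 1 + 3 + 1 = 10.

10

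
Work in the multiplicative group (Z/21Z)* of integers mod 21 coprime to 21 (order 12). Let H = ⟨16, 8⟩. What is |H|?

6

|⟨16⟩| = 3 and |⟨8⟩| = 2, so |H| is a multiple of lcm(3, 2) = 6 and divides |G| = 12.
Closing under the operation: H = {1, 2, 4, 8, 11, 16}, so |H| = 6.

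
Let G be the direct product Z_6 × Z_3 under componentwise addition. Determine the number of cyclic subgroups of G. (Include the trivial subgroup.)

A cyclic subgroup of order d is generated by each of its φ(d) elements of order d, so the cyclic subgroups of order d number (#elements of order d)/φ(d).
Cyclic subgroups by order — order 1: 1; order 2: 1; order 3: 4; order 6: 4.
Total: 10.

10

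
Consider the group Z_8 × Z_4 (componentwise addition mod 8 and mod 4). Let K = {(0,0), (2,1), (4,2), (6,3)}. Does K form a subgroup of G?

Yes

|K| = 4 divides |G| = 32, consistent with Lagrange.
K contains the identity, every element's inverse is in K, and K is closed under +: it is a subgroup.
In fact K = ⟨(6,3)⟩.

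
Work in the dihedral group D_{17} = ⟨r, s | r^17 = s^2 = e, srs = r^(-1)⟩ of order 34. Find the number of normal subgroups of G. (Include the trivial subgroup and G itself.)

G has 20 subgroups. Checking conjugation-invariance by order — order 1: 1/1 normal; order 2: 0/17 normal; order 17: 1/1 normal; order 34: 1/1 normal.
Total normal subgroups: 3.

3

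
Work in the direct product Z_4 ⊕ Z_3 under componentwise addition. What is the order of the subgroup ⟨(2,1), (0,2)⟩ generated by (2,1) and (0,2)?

|⟨(2,1)⟩| = 6 and |⟨(0,2)⟩| = 3, so |H| is a multiple of lcm(6, 3) = 6 and divides |G| = 12.
Closing under the operation: H = {(0,0), (0,1), (0,2), (2,0), (2,1), (2,2)}, so |H| = 6.

6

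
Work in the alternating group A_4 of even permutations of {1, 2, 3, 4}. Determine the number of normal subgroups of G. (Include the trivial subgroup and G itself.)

G has 10 subgroups. Checking conjugation-invariance by order — order 1: 1/1 normal; order 2: 0/3 normal; order 3: 0/4 normal; order 4: 1/1 normal; order 12: 1/1 normal.
Total normal subgroups: 3.

3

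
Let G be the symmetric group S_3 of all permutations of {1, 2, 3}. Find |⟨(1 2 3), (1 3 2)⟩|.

3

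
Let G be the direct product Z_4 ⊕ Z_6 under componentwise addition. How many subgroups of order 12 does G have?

3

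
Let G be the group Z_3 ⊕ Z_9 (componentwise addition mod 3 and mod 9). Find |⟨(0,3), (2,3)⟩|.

|⟨(0,3)⟩| = 3 and |⟨(2,3)⟩| = 3, so |H| is a multiple of lcm(3, 3) = 3 and divides |G| = 27.
Closing under the operation: H = {(0,0), (0,3), (0,6), (1,0), (1,3), (1,6), (2,0), (2,3), (2,6)}, so |H| = 9.

9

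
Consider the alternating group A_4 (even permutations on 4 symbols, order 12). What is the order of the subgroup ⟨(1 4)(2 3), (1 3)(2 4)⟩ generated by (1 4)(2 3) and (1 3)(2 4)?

4

|⟨(1 4)(2 3)⟩| = 2 and |⟨(1 3)(2 4)⟩| = 2, so |H| is a multiple of lcm(2, 2) = 2 and divides |G| = 12.
Closing under the operation: H = {e, (1 2)(3 4), (1 3)(2 4), (1 4)(2 3)}, so |H| = 4.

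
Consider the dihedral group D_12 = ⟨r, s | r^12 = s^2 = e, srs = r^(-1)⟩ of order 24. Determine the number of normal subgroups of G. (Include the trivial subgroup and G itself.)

9

G has 34 subgroups. Checking conjugation-invariance by order — order 1: 1/1 normal; order 2: 1/13 normal; order 3: 1/1 normal; order 4: 1/7 normal; order 6: 1/5 normal; order 8: 0/3 normal; order 12: 3/3 normal; order 24: 1/1 normal.
Total normal subgroups: 9.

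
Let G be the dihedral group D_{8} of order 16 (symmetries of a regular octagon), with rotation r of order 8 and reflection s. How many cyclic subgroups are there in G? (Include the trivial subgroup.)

12

Group the elements of G by the cyclic subgroup they generate; each cyclic subgroup of order d accounts for φ(d) elements.
Cyclic subgroups by order — order 1: 1; order 2: 9; order 4: 1; order 8: 1.
Total: 12.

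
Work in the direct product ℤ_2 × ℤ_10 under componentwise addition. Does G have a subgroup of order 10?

10 | 20. A subgroup of order 10 is {(0,0), (0,1), (0,2), (0,3), (0,4), (0,5), (0,6), (0,7), (0,8), (0,9)}.

Yes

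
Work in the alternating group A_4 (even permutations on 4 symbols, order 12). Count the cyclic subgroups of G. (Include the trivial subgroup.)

Group the elements of G by the cyclic subgroup they generate; each cyclic subgroup of order d accounts for φ(d) elements.
Cyclic subgroups by order — order 1: 1; order 2: 3; order 3: 4.
Total: 8.

8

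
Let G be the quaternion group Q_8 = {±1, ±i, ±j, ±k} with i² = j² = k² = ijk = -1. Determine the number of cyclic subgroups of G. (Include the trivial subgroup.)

5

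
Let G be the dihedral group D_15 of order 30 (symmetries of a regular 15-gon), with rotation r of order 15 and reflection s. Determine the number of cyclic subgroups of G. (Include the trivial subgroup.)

19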